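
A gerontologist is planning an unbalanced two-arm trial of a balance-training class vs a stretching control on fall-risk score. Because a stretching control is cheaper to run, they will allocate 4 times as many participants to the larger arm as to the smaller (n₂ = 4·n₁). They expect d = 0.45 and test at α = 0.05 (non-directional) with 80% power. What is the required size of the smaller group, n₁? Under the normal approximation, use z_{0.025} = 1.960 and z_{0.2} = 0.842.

n₁ = 49

With allocation ratio k = n₂/n₁ = 4, Var(x̄₁−x̄₂) = σ²(1/n₁ + 1/(k·n₁)) = σ²·(k+1)/(k·n₁).
So n₁ = (1 + 1/k)·((z_{α/2} + z_β)/d)² = 1.250 × (2.802/0.45)².
n₁ = 1.250 × 38.77 = 48.5.
Round up: n₁ = 49, giving n₂ = 4 × 49 = 196.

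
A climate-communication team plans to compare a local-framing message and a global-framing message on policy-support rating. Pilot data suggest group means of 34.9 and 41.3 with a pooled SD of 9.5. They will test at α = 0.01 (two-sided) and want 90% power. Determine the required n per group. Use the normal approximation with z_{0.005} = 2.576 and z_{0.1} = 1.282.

Cohen's d = |M₁ − M₂| / SD_pooled = |34.9 − 41.3| / 9.5 = 6.4 / 9.5 = 0.674.
For two independent groups with equal n: n = 2·((z_{α/2} + z_β) / d)².
z_{α/2} + z_β = 2.576 + 1.282 = 3.858.
n = 2 × (3.858 / 0.674)² = 2 × 5.724² = 2 × 32.76 = 65.5.
Round up to the next whole participant.

n = 66 per group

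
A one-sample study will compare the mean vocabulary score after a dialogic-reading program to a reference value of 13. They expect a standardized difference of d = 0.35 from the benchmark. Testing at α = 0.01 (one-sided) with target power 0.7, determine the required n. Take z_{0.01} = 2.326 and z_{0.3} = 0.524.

For a one-sample test: n = ((z_{α} + z_β) / d)².
z_{α} + z_β = 2.326 + 0.524 = 2.850.
n = (2.850 / 0.35)² = 8.143² = 66.31.
Round up.

n = 67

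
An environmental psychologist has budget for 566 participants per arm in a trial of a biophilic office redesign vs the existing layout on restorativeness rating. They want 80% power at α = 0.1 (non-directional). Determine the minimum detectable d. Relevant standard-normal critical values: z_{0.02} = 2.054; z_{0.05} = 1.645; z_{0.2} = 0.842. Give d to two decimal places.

d_min ≈ 0.15

For two independent groups of n = 566 each: d_min = (z_{α/2} + z_β)·√(2/n).
z-sum = 1.645 + 0.842 = 2.487.
d_min = 2.487 × √(2/566) = 2.487 × 0.0594 = 0.148.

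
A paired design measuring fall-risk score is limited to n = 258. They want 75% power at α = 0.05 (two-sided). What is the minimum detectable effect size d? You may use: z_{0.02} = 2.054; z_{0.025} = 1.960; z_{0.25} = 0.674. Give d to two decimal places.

For a single sample (or paired design) of n = 258: d_min = (z_{α/2} + z_β)/√n.
z-sum = 1.960 + 0.674 = 2.634.
d_min = 2.634 / √258 = 2.634 / 16.062 = 0.164.

d_min ≈ 0.16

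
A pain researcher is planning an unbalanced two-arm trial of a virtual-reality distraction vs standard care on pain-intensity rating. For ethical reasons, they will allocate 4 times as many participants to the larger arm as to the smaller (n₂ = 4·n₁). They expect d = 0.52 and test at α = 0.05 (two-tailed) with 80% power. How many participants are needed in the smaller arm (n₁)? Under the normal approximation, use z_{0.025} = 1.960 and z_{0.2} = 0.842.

With allocation ratio k = n₂/n₁ = 4, Var(x̄₁−x̄₂) = σ²(1/n₁ + 1/(k·n₁)) = σ²·(k+1)/(k·n₁).
So n₁ = (1 + 1/k)·((z_{α/2} + z_β)/d)² = 1.250 × (2.802/0.52)².
n₁ = 1.250 × 29.04 = 36.3.
Round up: n₁ = 37, giving n₂ = 4 × 37 = 148.

n₁ = 37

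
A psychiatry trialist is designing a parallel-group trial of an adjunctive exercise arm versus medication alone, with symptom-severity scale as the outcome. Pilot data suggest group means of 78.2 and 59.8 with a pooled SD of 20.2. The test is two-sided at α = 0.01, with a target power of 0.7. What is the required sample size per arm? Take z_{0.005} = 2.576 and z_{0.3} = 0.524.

n = 24 per group

Cohen's d = |M₁ − M₂| / SD_pooled = |78.2 − 59.8| / 20.2 = 18.4 / 20.2 = 0.911.
For two independent groups with equal n: n = 2·((z_{α/2} + z_β) / d)².
z_{α/2} + z_β = 2.576 + 0.524 = 3.100.
n = 2 × (3.100 / 0.911)² = 2 × 3.403² = 2 × 11.58 = 23.2.
Round up to the next whole participant.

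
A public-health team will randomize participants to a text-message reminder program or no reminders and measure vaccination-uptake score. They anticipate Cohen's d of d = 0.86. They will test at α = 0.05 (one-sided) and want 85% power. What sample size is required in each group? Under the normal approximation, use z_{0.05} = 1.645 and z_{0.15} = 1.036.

n = 20 per group

For two independent groups with equal n: n = 2·((z_{α} + z_β) / d)².
z_{α} + z_β = 1.645 + 1.036 = 2.681.
n = 2 × (2.681 / 0.86)² = 2 × 3.117² = 2 × 9.72 = 19.4.
Round up to the next whole participant.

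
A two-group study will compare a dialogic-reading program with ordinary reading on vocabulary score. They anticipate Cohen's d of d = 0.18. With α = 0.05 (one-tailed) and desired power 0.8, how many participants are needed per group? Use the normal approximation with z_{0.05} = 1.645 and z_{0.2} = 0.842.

For two independent groups with equal n: n = 2·((z_{α} + z_β) / d)².
z_{α} + z_β = 1.645 + 0.842 = 2.487.
n = 2 × (2.487 / 0.18)² = 2 × 13.817² = 2 × 190.90 = 381.8.
Round up to the next whole participant.

n = 382 per group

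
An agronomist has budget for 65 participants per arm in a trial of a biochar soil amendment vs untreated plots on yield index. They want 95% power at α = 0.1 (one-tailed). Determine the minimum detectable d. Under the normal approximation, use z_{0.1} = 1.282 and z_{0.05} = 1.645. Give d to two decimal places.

d_min ≈ 0.51

For two independent groups of n = 65 each: d_min = (z_{α} + z_β)·√(2/n).
z-sum = 1.282 + 1.645 = 2.927.
d_min = 2.927 × √(2/65) = 2.927 × 0.1754 = 0.513.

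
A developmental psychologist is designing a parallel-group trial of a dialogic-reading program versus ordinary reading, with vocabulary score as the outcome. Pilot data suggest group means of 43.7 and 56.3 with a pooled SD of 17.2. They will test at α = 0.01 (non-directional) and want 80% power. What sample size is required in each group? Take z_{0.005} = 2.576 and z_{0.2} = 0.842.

n = 44 per group

Cohen's d = |M₁ − M₂| / SD_pooled = |43.7 − 56.3| / 17.2 = 12.6 / 17.2 = 0.733.
For two independent groups with equal n: n = 2·((z_{α/2} + z_β) / d)².
z_{α/2} + z_β = 2.576 + 0.842 = 3.418.
n = 2 × (3.418 / 0.733)² = 2 × 4.663² = 2 × 21.74 = 43.5.
Round up to the next whole participant.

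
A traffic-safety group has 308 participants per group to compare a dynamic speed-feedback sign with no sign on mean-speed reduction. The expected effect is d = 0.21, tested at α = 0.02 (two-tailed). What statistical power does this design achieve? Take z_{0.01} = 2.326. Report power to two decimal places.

For two equal groups, power = Φ(d·√(n/2) − z_{α/2}).
d·√(n/2) = 0.21 × √(308/2) = 0.21 × 12.410 = 2.606.
z_β = 2.606 − 2.326 = 0.280.
Power = Φ(0.280) = 0.610.

power ≈ 0.61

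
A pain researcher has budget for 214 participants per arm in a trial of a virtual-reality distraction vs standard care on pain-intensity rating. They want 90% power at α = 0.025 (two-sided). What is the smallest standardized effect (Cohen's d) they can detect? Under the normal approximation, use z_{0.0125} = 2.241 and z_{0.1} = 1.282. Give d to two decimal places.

For two independent groups of n = 214 each: d_min = (z_{α/2} + z_β)·√(2/n).
z-sum = 2.241 + 1.282 = 3.523.
d_min = 3.523 × √(2/214) = 3.523 × 0.0967 = 0.341.

d_min ≈ 0.34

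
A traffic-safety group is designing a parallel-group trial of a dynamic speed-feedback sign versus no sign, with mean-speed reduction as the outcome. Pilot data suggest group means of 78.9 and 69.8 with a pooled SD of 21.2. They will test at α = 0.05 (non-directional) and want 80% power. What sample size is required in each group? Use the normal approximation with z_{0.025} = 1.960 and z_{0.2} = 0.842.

n = 86 per group

Cohen's d = |M₁ − M₂| / SD_pooled = |78.9 − 69.8| / 21.2 = 9.1 / 21.2 = 0.429.
For two independent groups with equal n: n = 2·((z_{α/2} + z_β) / d)².
z_{α/2} + z_β = 1.960 + 0.842 = 2.802.
n = 2 × (2.802 / 0.429)² = 2 × 6.531² = 2 × 42.66 = 85.3.
Round up to the next whole participant.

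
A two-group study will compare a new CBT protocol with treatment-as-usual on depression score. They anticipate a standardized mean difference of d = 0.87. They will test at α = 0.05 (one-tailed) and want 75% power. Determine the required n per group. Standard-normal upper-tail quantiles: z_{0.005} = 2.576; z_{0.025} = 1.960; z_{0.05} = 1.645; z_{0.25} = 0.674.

For two independent groups with equal n: n = 2·((z_{α} + z_β) / d)².
z_{α} + z_β = 1.645 + 0.674 = 2.319.
n = 2 × (2.319 / 0.87)² = 2 × 2.666² = 2 × 7.10 = 14.2.
Round up to the next whole participant.

n = 15 per group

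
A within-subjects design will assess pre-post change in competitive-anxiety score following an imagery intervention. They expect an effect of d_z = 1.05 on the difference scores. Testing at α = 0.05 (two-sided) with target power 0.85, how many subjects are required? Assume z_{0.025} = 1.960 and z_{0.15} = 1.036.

n = 9 pairs

For a paired (one-sample on differences) test: n = ((z_{α/2} + z_β) / d)².
z_{α/2} + z_β = 1.960 + 1.036 = 2.996.
n = (2.996 / 1.05)² = 2.853² = 8.14.
Round up.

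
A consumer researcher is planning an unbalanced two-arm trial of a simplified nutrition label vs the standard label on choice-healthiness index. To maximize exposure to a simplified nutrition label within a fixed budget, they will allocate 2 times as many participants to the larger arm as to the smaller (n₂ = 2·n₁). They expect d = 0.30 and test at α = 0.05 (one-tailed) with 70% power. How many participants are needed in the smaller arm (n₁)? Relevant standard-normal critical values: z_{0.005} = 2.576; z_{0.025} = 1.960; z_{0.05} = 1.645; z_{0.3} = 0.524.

With allocation ratio k = n₂/n₁ = 2, Var(x̄₁−x̄₂) = σ²(1/n₁ + 1/(k·n₁)) = σ²·(k+1)/(k·n₁).
So n₁ = (1 + 1/k)·((z_{α} + z_β)/d)² = 1.500 × (2.169/0.30)².
n₁ = 1.500 × 52.27 = 78.4.
Round up: n₁ = 79, giving n₂ = 2 × 79 = 158.

n₁ = 79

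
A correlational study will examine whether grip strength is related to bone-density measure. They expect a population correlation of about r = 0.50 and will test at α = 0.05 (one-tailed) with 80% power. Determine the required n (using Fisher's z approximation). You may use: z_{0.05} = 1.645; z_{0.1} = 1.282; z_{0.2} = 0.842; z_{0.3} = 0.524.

n = 24

Fisher's z: C = ½·ln((1+r)/(1−r)) = ½·ln(3.0000) = 0.5493.
n = ((z_{α} + z_β)/C)² + 3.
(1.645 + 0.842) / 0.5493 = 2.487 / 0.5493 = 4.528.
n = 4.528² + 3 = 20.50 + 3 = 23.5.
Round up.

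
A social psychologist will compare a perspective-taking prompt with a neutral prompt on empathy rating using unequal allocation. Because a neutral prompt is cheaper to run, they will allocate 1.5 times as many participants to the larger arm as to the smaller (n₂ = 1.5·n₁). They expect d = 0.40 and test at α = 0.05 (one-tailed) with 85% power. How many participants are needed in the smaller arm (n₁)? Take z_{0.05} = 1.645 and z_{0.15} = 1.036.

With allocation ratio k = n₂/n₁ = 1.5, Var(x̄₁−x̄₂) = σ²(1/n₁ + 1/(k·n₁)) = σ²·(k+1)/(k·n₁).
So n₁ = (1 + 1/k)·((z_{α} + z_β)/d)² = 1.667 × (2.681/0.40)².
n₁ = 1.667 × 44.92 = 74.9.
Round up: n₁ = 75, giving n₂ = ⌈1.5 × 75⌉ = ⌈112.5⌉ = 113.

n₁ = 75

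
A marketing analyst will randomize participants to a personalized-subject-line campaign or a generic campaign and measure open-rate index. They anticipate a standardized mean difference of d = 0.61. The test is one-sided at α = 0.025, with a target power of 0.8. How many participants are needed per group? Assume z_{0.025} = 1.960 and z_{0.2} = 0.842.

For two independent groups with equal n: n = 2·((z_{α} + z_β) / d)².
z_{α} + z_β = 1.960 + 0.842 = 2.802.
n = 2 × (2.802 / 0.61)² = 2 × 4.593² = 2 × 21.10 = 42.2.
Round up to the next whole participant.

n = 43 per group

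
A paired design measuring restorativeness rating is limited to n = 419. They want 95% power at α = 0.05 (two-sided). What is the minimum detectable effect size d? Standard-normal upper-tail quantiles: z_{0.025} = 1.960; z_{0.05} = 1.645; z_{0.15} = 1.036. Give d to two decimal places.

d_min ≈ 0.18

For a single sample (or paired design) of n = 419: d_min = (z_{α/2} + z_β)/√n.
z-sum = 1.960 + 1.645 = 3.605.
d_min = 3.605 / √419 = 3.605 / 20.469 = 0.176.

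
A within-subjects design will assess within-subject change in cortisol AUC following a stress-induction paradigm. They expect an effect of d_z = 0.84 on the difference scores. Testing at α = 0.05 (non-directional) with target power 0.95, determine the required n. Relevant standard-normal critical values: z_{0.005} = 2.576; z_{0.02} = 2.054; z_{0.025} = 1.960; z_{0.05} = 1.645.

For a paired (one-sample on differences) test: n = ((z_{α/2} + z_β) / d)².
z_{α/2} + z_β = 1.960 + 1.645 = 3.605.
n = (3.605 / 0.84)² = 4.292² = 18.42.
Round up.

n = 19 pairs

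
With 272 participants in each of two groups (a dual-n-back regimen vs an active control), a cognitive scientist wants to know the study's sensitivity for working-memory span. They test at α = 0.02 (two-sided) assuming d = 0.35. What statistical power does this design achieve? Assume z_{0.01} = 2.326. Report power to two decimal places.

For two equal groups, power = Φ(d·√(n/2) − z_{α/2}).
d·√(n/2) = 0.35 × √(272/2) = 0.35 × 11.662 = 4.082.
z_β = 4.082 − 2.326 = 1.756.
Power = Φ(1.756) = 0.960.

power ≈ 0.96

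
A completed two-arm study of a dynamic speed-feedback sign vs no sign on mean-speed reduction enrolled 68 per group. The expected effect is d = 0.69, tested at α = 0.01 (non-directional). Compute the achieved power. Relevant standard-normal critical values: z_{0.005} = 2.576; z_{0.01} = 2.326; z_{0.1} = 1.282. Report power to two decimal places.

For two equal groups, power = Φ(d·√(n/2) − z_{α/2}).
d·√(n/2) = 0.69 × √(68/2) = 0.69 × 5.831 = 4.023.
z_β = 4.023 − 2.576 = 1.447.
Power = Φ(1.447) = 0.926.

power ≈ 0.93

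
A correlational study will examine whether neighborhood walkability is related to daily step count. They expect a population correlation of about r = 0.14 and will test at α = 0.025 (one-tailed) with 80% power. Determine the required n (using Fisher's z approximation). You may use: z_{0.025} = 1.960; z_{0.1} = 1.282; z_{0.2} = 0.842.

n = 399

Fisher's z: C = ½·ln((1+r)/(1−r)) = ½·ln(1.3256) = 0.1409.
n = ((z_{α} + z_β)/C)² + 3.
(1.960 + 0.842) / 0.1409 = 2.802 / 0.1409 = 19.886.
n = 19.886² + 3 = 395.47 + 3 = 398.5.
Round up.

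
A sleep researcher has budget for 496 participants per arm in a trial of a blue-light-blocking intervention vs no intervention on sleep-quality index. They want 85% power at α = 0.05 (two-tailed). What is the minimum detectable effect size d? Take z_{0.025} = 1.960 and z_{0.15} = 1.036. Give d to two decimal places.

For two independent groups of n = 496 each: d_min = (z_{α/2} + z_β)·√(2/n).
z-sum = 1.960 + 1.036 = 2.996.
d_min = 2.996 × √(2/496) = 2.996 × 0.0635 = 0.190.

d_min ≈ 0.19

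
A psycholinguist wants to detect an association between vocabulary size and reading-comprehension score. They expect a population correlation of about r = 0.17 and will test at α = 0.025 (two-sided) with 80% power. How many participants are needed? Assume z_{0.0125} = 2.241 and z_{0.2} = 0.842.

Fisher's z: C = ½·ln((1+r)/(1−r)) = ½·ln(1.4096) = 0.1717.
n = ((z_{α/2} + z_β)/C)² + 3.
(2.241 + 0.842) / 0.1717 = 3.083 / 0.1717 = 17.956.
n = 17.956² + 3 = 322.41 + 3 = 325.4.
Round up.

n = 326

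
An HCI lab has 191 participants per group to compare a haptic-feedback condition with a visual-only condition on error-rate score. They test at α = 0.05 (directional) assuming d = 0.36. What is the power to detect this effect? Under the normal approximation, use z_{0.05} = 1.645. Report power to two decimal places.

power ≈ 0.97

For two equal groups, power = Φ(d·√(n/2) − z_{α}).
d·√(n/2) = 0.36 × √(191/2) = 0.36 × 9.772 = 3.518.
z_β = 3.518 − 1.645 = 1.873.
Power = Φ(1.873) = 0.969.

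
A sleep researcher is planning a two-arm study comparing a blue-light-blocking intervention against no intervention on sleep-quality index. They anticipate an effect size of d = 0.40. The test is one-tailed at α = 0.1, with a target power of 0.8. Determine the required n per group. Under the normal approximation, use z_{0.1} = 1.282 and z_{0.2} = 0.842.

For two independent groups with equal n: n = 2·((z_{α} + z_β) / d)².
z_{α} + z_β = 1.282 + 0.842 = 2.124.
n = 2 × (2.124 / 0.40)² = 2 × 5.310² = 2 × 28.20 = 56.4.
Round up to the next whole participant.

n = 57 per group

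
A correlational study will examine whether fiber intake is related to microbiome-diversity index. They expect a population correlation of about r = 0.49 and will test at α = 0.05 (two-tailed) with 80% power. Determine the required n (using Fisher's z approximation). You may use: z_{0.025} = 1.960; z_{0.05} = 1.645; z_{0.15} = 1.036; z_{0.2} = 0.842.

Fisher's z: C = ½·ln((1+r)/(1−r)) = ½·ln(2.9216) = 0.5361.
n = ((z_{α/2} + z_β)/C)² + 3.
(1.960 + 0.842) / 0.5361 = 2.802 / 0.5361 = 5.227.
n = 5.227² + 3 = 27.32 + 3 = 30.3.
Round up.

n = 31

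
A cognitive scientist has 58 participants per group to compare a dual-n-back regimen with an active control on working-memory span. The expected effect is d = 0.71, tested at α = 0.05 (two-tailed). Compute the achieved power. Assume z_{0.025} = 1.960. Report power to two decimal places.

power ≈ 0.97

For two equal groups, power = Φ(d·√(n/2) − z_{α/2}).
d·√(n/2) = 0.71 × √(58/2) = 0.71 × 5.385 = 3.823.
z_β = 3.823 − 1.960 = 1.863.
Power = Φ(1.863) = 0.969.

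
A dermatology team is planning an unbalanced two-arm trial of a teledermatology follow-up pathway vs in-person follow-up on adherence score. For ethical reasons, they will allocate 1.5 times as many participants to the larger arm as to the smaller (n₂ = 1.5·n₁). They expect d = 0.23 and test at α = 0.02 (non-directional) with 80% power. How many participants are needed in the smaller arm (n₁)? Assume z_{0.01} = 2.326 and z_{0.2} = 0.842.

With allocation ratio k = n₂/n₁ = 1.5, Var(x̄₁−x̄₂) = σ²(1/n₁ + 1/(k·n₁)) = σ²·(k+1)/(k·n₁).
So n₁ = (1 + 1/k)·((z_{α/2} + z_β)/d)² = 1.667 × (3.168/0.23)².
n₁ = 1.667 × 189.72 = 316.2.
Round up: n₁ = 317, giving n₂ = ⌈1.5 × 317⌉ = ⌈475.5⌉ = 476.

n₁ = 317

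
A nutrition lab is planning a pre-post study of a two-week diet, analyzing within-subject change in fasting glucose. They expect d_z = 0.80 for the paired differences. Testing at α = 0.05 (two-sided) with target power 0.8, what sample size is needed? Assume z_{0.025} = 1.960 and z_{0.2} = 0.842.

For a paired (one-sample on differences) test: n = ((z_{α/2} + z_β) / d)².
z_{α/2} + z_β = 1.960 + 0.842 = 2.802.
n = (2.802 / 0.80)² = 3.502² = 12.27.
Round up.

n = 13 pairs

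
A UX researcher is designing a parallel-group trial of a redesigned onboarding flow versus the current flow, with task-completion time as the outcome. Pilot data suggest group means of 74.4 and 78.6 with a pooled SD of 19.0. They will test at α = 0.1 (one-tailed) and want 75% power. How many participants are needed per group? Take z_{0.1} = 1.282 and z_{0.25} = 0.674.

n = 157 per group

Cohen's d = |M₁ − M₂| / SD_pooled = |74.4 − 78.6| / 19.0 = 4.2 / 19.0 = 0.221.
For two independent groups with equal n: n = 2·((z_{α} + z_β) / d)².
z_{α} + z_β = 1.282 + 0.674 = 1.956.
n = 2 × (1.956 / 0.221)² = 2 × 8.851² = 2 × 78.33 = 156.7.
Round up to the next whole participant.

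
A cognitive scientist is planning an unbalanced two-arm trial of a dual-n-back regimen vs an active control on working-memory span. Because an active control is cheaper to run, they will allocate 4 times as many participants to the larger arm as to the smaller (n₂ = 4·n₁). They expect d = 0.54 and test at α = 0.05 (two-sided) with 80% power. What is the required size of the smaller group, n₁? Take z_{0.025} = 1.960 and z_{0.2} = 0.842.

n₁ = 34

With allocation ratio k = n₂/n₁ = 4, Var(x̄₁−x̄₂) = σ²(1/n₁ + 1/(k·n₁)) = σ²·(k+1)/(k·n₁).
So n₁ = (1 + 1/k)·((z_{α/2} + z_β)/d)² = 1.250 × (2.802/0.54)².
n₁ = 1.250 × 26.92 = 33.7.
Round up: n₁ = 34, giving n₂ = 4 × 34 = 136.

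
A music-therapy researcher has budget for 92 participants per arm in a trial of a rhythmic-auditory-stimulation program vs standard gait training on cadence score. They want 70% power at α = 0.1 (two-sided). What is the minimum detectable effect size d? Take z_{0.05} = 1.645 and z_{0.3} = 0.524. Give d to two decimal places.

d_min ≈ 0.32

For two independent groups of n = 92 each: d_min = (z_{α/2} + z_β)·√(2/n).
z-sum = 1.645 + 0.524 = 2.169.
d_min = 2.169 × √(2/92) = 2.169 × 0.1474 = 0.320.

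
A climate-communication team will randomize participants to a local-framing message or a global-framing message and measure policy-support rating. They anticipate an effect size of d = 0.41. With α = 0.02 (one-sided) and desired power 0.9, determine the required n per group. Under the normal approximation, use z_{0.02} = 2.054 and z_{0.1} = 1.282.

For two independent groups with equal n: n = 2·((z_{α} + z_β) / d)².
z_{α} + z_β = 2.054 + 1.282 = 3.336.
n = 2 × (3.336 / 0.41)² = 2 × 8.137² = 2 × 66.20 = 132.4.
Round up to the next whole participant.

n = 133 per group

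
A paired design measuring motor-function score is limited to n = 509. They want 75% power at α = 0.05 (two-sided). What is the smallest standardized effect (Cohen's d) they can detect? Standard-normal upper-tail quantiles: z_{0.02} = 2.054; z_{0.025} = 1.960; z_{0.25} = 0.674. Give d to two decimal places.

d_min ≈ 0.12

For a single sample (or paired design) of n = 509: d_min = (z_{α/2} + z_β)/√n.
z-sum = 1.960 + 0.674 = 2.634.
d_min = 2.634 / √509 = 2.634 / 22.561 = 0.117.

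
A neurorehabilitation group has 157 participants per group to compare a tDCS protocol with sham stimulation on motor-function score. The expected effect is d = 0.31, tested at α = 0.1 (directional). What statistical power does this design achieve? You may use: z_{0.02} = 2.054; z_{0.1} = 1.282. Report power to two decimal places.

power ≈ 0.93

For two equal groups, power = Φ(d·√(n/2) − z_{α}).
d·√(n/2) = 0.31 × √(157/2) = 0.31 × 8.860 = 2.747.
z_β = 2.747 − 1.282 = 1.465.
Power = Φ(1.465) = 0.928.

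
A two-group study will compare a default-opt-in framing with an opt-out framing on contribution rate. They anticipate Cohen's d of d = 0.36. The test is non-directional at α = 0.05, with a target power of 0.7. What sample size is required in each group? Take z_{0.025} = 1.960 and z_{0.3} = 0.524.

n = 96 per group

For two independent groups with equal n: n = 2·((z_{α/2} + z_β) / d)².
z_{α/2} + z_β = 1.960 + 0.524 = 2.484.
n = 2 × (2.484 / 0.36)² = 2 × 6.900² = 2 × 47.61 = 95.2.
Round up to the next whole participant.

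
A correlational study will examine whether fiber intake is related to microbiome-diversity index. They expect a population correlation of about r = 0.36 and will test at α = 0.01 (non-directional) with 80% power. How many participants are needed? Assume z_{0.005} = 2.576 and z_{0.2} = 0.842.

n = 86

Fisher's z: C = ½·ln((1+r)/(1−r)) = ½·ln(2.1250) = 0.3769.
n = ((z_{α/2} + z_β)/C)² + 3.
(2.576 + 0.842) / 0.3769 = 3.418 / 0.3769 = 9.069.
n = 9.069² + 3 = 82.24 + 3 = 85.2.
Round up.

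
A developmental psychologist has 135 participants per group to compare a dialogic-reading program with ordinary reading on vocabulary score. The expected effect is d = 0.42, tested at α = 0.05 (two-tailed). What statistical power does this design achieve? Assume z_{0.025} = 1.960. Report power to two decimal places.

For two equal groups, power = Φ(d·√(n/2) − z_{α/2}).
d·√(n/2) = 0.42 × √(135/2) = 0.42 × 8.216 = 3.451.
z_β = 3.451 − 1.960 = 1.491.
Power = Φ(1.491) = 0.932.

power ≈ 0.93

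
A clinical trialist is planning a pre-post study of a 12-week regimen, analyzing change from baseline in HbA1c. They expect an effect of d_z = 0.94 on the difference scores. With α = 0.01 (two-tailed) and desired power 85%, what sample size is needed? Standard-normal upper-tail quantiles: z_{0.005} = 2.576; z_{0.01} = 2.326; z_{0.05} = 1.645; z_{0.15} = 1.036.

For a paired (one-sample on differences) test: n = ((z_{α/2} + z_β) / d)².
z_{α/2} + z_β = 2.576 + 1.036 = 3.612.
n = (3.612 / 0.94)² = 3.843² = 14.77.
Round up.

n = 15 pairs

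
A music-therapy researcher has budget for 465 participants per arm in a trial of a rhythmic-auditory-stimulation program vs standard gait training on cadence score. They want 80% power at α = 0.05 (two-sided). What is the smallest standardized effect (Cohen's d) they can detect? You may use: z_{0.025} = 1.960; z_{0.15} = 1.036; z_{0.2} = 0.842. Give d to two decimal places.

d_min ≈ 0.18

For two independent groups of n = 465 each: d_min = (z_{α/2} + z_β)·√(2/n).
z-sum = 1.960 + 0.842 = 2.802.
d_min = 2.802 × √(2/465) = 2.802 × 0.0656 = 0.184.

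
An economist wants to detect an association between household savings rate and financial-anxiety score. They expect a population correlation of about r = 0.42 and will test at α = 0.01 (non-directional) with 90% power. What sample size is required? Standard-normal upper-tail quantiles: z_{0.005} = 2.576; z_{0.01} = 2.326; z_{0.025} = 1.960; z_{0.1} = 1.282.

n = 78

Fisher's z: C = ½·ln((1+r)/(1−r)) = ½·ln(2.4483) = 0.4477.
n = ((z_{α/2} + z_β)/C)² + 3.
(2.576 + 1.282) / 0.4477 = 3.858 / 0.4477 = 8.617.
n = 8.617² + 3 = 74.26 + 3 = 77.3.
Round up.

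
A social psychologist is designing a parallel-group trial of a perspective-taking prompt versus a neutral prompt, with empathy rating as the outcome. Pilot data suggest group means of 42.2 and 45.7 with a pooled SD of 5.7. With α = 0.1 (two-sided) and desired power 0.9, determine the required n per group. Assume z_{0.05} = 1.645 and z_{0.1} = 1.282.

Cohen's d = |M₁ − M₂| / SD_pooled = |42.2 − 45.7| / 5.7 = 3.5 / 5.7 = 0.614.
For two independent groups with equal n: n = 2·((z_{α/2} + z_β) / d)².
z_{α/2} + z_β = 1.645 + 1.282 = 2.927.
n = 2 × (2.927 / 0.614)² = 2 × 4.767² = 2 × 22.73 = 45.5.
Round up to the next whole participant.

n = 46 per group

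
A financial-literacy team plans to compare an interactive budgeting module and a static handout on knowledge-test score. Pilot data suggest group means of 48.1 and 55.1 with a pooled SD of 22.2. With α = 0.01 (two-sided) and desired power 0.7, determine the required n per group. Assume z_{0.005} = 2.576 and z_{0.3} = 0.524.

Cohen's d = |M₁ − M₂| / SD_pooled = |48.1 − 55.1| / 22.2 = 7.0 / 22.2 = 0.315.
For two independent groups with equal n: n = 2·((z_{α/2} + z_β) / d)².
z_{α/2} + z_β = 2.576 + 0.524 = 3.100.
n = 2 × (3.100 / 0.315)² = 2 × 9.841² = 2 × 96.85 = 193.7.
Round up to the next whole participant.

n = 194 per group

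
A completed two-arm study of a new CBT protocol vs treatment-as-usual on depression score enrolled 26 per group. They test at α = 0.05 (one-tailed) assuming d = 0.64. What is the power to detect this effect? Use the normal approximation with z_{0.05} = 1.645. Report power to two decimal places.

For two equal groups, power = Φ(d·√(n/2) − z_{α}).
d·√(n/2) = 0.64 × √(26/2) = 0.64 × 3.606 = 2.308.
z_β = 2.308 − 1.645 = 0.663.
Power = Φ(0.663) = 0.746.

power ≈ 0.75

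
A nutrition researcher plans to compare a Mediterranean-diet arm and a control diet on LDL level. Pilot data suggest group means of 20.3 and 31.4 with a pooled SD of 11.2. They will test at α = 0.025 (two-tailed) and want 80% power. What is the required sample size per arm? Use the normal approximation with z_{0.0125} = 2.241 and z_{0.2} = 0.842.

n = 20 per group

Cohen's d = |M₁ − M₂| / SD_pooled = |20.3 − 31.4| / 11.2 = 11.1 / 11.2 = 0.991.
For two independent groups with equal n: n = 2·((z_{α/2} + z_β) / d)².
z_{α/2} + z_β = 2.241 + 0.842 = 3.083.
n = 2 × (3.083 / 0.991)² = 2 × 3.111² = 2 × 9.68 = 19.4.
Round up to the next whole participant.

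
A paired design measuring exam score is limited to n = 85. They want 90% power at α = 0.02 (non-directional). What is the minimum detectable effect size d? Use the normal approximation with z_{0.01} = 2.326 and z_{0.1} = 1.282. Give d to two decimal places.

d_min ≈ 0.39

For a single sample (or paired design) of n = 85: d_min = (z_{α/2} + z_β)/√n.
z-sum = 2.326 + 1.282 = 3.608.
d_min = 3.608 / √85 = 3.608 / 9.220 = 0.391.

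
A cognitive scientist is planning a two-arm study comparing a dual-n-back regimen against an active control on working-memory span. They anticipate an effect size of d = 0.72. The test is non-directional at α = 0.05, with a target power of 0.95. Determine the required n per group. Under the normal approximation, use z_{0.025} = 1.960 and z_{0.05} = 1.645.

For two independent groups with equal n: n = 2·((z_{α/2} + z_β) / d)².
z_{α/2} + z_β = 1.960 + 1.645 = 3.605.
n = 2 × (3.605 / 0.72)² = 2 × 5.007² = 2 × 25.07 = 50.1.
Round up to the next whole participant.

n = 51 per group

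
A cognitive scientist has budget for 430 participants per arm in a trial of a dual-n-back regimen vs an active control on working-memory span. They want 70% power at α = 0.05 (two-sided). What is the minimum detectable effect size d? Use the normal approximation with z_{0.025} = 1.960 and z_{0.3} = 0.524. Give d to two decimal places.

For two independent groups of n = 430 each: d_min = (z_{α/2} + z_β)·√(2/n).
z-sum = 1.960 + 0.524 = 2.484.
d_min = 2.484 × √(2/430) = 2.484 × 0.0682 = 0.169.

d_min ≈ 0.17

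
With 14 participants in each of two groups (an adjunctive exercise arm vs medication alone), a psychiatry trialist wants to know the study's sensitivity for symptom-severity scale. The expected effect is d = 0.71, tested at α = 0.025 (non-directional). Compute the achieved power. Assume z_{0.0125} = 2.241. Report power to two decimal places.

power ≈ 0.36

For two equal groups, power = Φ(d·√(n/2) − z_{α/2}).
d·√(n/2) = 0.71 × √(14/2) = 0.71 × 2.646 = 1.878.
z_β = 1.878 − 2.241 = -0.363.
Power = Φ(-0.363) = 0.358.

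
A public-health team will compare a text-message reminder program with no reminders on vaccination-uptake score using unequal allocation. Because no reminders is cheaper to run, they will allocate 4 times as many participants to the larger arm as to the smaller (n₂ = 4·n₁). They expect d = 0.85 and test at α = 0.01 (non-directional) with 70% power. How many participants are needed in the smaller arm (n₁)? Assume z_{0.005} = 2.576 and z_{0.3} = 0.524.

With allocation ratio k = n₂/n₁ = 4, Var(x̄₁−x̄₂) = σ²(1/n₁ + 1/(k·n₁)) = σ²·(k+1)/(k·n₁).
So n₁ = (1 + 1/k)·((z_{α/2} + z_β)/d)² = 1.250 × (3.100/0.85)².
n₁ = 1.250 × 13.30 = 16.6.
Round up: n₁ = 17, giving n₂ = 4 × 17 = 68.

n₁ = 17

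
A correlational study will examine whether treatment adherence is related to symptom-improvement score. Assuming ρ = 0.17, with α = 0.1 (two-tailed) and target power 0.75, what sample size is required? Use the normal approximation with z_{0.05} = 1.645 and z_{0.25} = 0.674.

n = 186

Fisher's z: C = ½·ln((1+r)/(1−r)) = ½·ln(1.4096) = 0.1717.
n = ((z_{α/2} + z_β)/C)² + 3.
(1.645 + 0.674) / 0.1717 = 2.319 / 0.1717 = 13.506.
n = 13.506² + 3 = 182.42 + 3 = 185.4.
Round up.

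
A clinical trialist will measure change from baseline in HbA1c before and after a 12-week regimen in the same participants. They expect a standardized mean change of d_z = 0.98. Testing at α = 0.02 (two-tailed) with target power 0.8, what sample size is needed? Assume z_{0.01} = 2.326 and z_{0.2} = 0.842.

For a paired (one-sample on differences) test: n = ((z_{α/2} + z_β) / d)².
z_{α/2} + z_β = 2.326 + 0.842 = 3.168.
n = (3.168 / 0.98)² = 3.233² = 10.45.
Round up.

n = 11 pairs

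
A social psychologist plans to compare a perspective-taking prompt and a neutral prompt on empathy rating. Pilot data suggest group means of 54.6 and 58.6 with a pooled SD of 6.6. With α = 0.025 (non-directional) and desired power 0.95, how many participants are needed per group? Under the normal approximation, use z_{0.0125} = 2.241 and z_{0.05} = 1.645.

n = 83 per group

Cohen's d = |M₁ − M₂| / SD_pooled = |54.6 − 58.6| / 6.6 = 4.0 / 6.6 = 0.606.
For two independent groups with equal n: n = 2·((z_{α/2} + z_β) / d)².
z_{α/2} + z_β = 2.241 + 1.645 = 3.886.
n = 2 × (3.886 / 0.606)² = 2 × 6.413² = 2 × 41.12 = 82.2.
Round up to the next whole participant.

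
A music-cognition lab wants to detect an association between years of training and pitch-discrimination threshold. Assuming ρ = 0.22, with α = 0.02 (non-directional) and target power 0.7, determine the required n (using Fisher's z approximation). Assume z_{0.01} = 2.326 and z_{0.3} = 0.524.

n = 166

Fisher's z: C = ½·ln((1+r)/(1−r)) = ½·ln(1.5641) = 0.2237.
n = ((z_{α/2} + z_β)/C)² + 3.
(2.326 + 0.524) / 0.2237 = 2.850 / 0.2237 = 12.740.
n = 12.740² + 3 = 162.31 + 3 = 165.3.
Round up.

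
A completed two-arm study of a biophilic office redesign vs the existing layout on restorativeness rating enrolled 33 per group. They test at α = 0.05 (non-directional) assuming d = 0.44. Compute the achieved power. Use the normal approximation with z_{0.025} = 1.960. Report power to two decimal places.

power ≈ 0.43

For two equal groups, power = Φ(d·√(n/2) − z_{α/2}).
d·√(n/2) = 0.44 × √(33/2) = 0.44 × 4.062 = 1.787.
z_β = 1.787 − 1.960 = -0.173.
Power = Φ(-0.173) = 0.431.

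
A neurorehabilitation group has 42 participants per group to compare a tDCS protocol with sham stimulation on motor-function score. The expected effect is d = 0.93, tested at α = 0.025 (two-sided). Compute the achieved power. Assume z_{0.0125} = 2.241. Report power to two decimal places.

power ≈ 0.98

For two equal groups, power = Φ(d·√(n/2) − z_{α/2}).
d·√(n/2) = 0.93 × √(42/2) = 0.93 × 4.583 = 4.262.
z_β = 4.262 − 2.241 = 2.021.
Power = Φ(2.021) = 0.978.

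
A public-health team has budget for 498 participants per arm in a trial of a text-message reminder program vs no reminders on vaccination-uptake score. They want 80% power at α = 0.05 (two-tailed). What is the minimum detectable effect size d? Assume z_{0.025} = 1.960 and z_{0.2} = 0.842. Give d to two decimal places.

For two independent groups of n = 498 each: d_min = (z_{α/2} + z_β)·√(2/n).
z-sum = 1.960 + 0.842 = 2.802.
d_min = 2.802 × √(2/498) = 2.802 × 0.0634 = 0.178.

d_min ≈ 0.18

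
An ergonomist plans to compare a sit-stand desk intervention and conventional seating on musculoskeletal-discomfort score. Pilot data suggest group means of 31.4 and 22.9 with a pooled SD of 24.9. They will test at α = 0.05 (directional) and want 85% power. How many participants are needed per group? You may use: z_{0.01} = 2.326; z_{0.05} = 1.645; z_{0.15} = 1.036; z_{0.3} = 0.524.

n = 124 per group

Cohen's d = |M₁ − M₂| / SD_pooled = |31.4 − 22.9| / 24.9 = 8.5 / 24.9 = 0.341.
For two independent groups with equal n: n = 2·((z_{α} + z_β) / d)².
z_{α} + z_β = 1.645 + 1.036 = 2.681.
n = 2 × (2.681 / 0.341)² = 2 × 7.862² = 2 × 61.81 = 123.6.
Round up to the next whole participant.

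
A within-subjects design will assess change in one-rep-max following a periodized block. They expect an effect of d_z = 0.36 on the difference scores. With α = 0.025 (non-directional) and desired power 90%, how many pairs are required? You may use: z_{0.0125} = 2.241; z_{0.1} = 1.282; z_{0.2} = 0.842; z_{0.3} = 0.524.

For a paired (one-sample on differences) test: n = ((z_{α/2} + z_β) / d)².
z_{α/2} + z_β = 2.241 + 1.282 = 3.523.
n = (3.523 / 0.36)² = 9.786² = 95.77.
Round up.

n = 96 pairs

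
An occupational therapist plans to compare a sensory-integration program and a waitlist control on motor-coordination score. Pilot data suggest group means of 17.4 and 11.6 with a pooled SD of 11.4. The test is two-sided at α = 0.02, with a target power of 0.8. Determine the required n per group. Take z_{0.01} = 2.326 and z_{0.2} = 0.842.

n = 78 per group

Cohen's d = |M₁ − M₂| / SD_pooled = |17.4 − 11.6| / 11.4 = 5.8 / 11.4 = 0.509.
For two independent groups with equal n: n = 2·((z_{α/2} + z_β) / d)².
z_{α/2} + z_β = 2.326 + 0.842 = 3.168.
n = 2 × (3.168 / 0.509)² = 2 × 6.224² = 2 × 38.74 = 77.5.
Round up to the next whole participant.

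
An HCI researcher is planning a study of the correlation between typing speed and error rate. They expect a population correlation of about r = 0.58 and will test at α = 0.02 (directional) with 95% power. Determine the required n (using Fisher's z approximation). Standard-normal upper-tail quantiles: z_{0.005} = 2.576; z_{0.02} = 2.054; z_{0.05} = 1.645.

Fisher's z: C = ½·ln((1+r)/(1−r)) = ½·ln(3.7619) = 0.6625.
n = ((z_{α} + z_β)/C)² + 3.
(2.054 + 1.645) / 0.6625 = 3.699 / 0.6625 = 5.583.
n = 5.583² + 3 = 31.17 + 3 = 34.2.
Round up.

n = 35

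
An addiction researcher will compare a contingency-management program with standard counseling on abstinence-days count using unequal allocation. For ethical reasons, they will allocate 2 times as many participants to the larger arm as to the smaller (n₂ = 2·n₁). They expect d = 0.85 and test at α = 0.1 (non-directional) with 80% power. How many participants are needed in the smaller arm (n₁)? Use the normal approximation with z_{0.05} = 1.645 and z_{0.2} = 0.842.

With allocation ratio k = n₂/n₁ = 2, Var(x̄₁−x̄₂) = σ²(1/n₁ + 1/(k·n₁)) = σ²·(k+1)/(k·n₁).
So n₁ = (1 + 1/k)·((z_{α/2} + z_β)/d)² = 1.500 × (2.487/0.85)².
n₁ = 1.500 × 8.56 = 12.8.
Round up: n₁ = 13, giving n₂ = 2 × 13 = 26.

n₁ = 13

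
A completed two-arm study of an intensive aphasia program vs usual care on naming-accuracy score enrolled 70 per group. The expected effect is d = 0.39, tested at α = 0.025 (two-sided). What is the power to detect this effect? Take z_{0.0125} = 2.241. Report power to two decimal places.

For two equal groups, power = Φ(d·√(n/2) − z_{α/2}).
d·√(n/2) = 0.39 × √(70/2) = 0.39 × 5.916 = 2.307.
z_β = 2.307 − 2.241 = 0.066.
Power = Φ(0.066) = 0.526.

power ≈ 0.53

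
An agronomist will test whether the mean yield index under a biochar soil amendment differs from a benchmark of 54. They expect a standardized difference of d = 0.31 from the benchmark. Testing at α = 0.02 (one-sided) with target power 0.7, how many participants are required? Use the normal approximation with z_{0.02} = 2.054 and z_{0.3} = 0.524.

For a one-sample test: n = ((z_{α} + z_β) / d)².
z_{α} + z_β = 2.054 + 0.524 = 2.578.
n = (2.578 / 0.31)² = 8.316² = 69.16.
Round up.

n = 70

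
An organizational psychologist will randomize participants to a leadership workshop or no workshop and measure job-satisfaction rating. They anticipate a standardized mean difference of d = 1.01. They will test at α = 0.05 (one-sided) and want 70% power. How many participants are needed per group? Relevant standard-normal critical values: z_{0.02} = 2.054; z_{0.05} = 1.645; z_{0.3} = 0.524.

n = 10 per group

For two independent groups with equal n: n = 2·((z_{α} + z_β) / d)².
z_{α} + z_β = 1.645 + 0.524 = 2.169.
n = 2 × (2.169 / 1.01)² = 2 × 2.148² = 2 × 4.61 = 9.2.
Round up to the next whole participant.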